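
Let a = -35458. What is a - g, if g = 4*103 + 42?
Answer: -35912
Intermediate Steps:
g = 454 (g = 412 + 42 = 454)
a - g = -35458 - 1*454 = -35458 - 454 = -35912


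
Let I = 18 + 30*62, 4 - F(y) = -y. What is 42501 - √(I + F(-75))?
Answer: 42501 - √1807 ≈ 42459.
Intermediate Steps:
F(y) = 4 + y (F(y) = 4 - (-1)*y = 4 + y)
I = 1878 (I = 18 + 1860 = 1878)
42501 - √(I + F(-75)) = 42501 - √(1878 + (4 - 75)) = 42501 - √(1878 - 71) = 42501 - √1807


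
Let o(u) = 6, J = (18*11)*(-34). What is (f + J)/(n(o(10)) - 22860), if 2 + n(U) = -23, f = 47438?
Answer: -40706/22885 ≈ -1.7787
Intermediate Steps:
J = -6732 (J = 198*(-34) = -6732)
n(U) = -25 (n(U) = -2 - 23 = -25)
(f + J)/(n(o(10)) - 22860) = (47438 - 6732)/(-25 - 22860) = 40706/(-22885) = 40706*(-1/22885) = -40706/22885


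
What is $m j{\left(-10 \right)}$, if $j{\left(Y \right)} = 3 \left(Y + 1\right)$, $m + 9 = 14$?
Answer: $-135$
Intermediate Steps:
$m = 5$ ($m = -9 + 14 = 5$)
$j{\left(Y \right)} = 3 + 3 Y$ ($j{\left(Y \right)} = 3 \left(1 + Y\right) = 3 + 3 Y$)
$m j{\left(-10 \right)} = 5 \left(3 + 3 \left(-10\right)\right) = 5 \left(3 - 30\right) = 5 \left(-27\right) = -135$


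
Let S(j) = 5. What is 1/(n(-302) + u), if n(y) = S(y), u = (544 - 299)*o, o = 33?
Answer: 1/8090 ≈ 0.00012361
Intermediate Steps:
u = 8085 (u = (544 - 299)*33 = 245*33 = 8085)
n(y) = 5
1/(n(-302) + u) = 1/(5 + 8085) = 1/8090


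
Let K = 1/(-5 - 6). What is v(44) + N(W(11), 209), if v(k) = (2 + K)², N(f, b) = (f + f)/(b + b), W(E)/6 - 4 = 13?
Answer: 9501/2299 ≈ 4.1327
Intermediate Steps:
K = -1/11 (K = 1/(-11) = -1/11 ≈ -0.090909)
W(E) = 102 (W(E) = 24 + 6*13 = 24 + 78 = 102)
N(f, b) = f/b (N(f, b) = (2*f)/((2*b)) = (2*f)*(1/(2*b)) = f/b)
v(k) = 441/121 (v(k) = (2 - 1/11)² = (21/11)² = 441/121)
v(44) + N(W(11), 209) = 441/121 + 102/209 = 9501/2299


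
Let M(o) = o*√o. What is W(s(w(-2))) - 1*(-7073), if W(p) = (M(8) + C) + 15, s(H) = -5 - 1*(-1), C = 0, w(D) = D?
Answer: 7088 + 16*√2 ≈ 7110.6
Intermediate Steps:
M(o) = o^(3/2)
s(H) = -4 (s(H) = -5 + 1 = -4)
W(p) = 15 + 16*√2 (W(p) = (8^(3/2) + 0) + 15 = (16*√2 + 0) + 15 = 16*√2 + 15 = 15 + 16*√2)
W(s(w(-2))) - 1*(-7073) = (15 + 16*√2) - 1*(-7073) = (15 + 16*√2) + 7073 = 7088 + 16*√2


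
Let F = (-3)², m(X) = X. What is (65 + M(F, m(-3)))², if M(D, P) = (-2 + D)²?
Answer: 12996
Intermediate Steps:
F = 9
(65 + M(F, m(-3)))² = (65 + (-2 + 9)²)² = (65 + 7²)² = (65 + 49)² = 114² = 12996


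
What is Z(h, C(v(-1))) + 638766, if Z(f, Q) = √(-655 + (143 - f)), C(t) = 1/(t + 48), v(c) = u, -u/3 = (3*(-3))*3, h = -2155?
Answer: 638766 + √1643 ≈ 6.3881e+5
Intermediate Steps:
u = 81 (u = -3*3*(-3)*3 = -(-27)*3 = -3*(-27) = 81)
v(c) = 81
C(t) = 1/(48 + t)
Z(f, Q) = √(-512 - f)
Z(h, C(v(-1))) + 638766 = √(-512 - 1*(-2155)) + 638766 = √(-512 + 2155) + 638766 = √1643 + 638766 = 638766 + √1643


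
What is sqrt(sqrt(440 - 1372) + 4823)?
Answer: sqrt(4823 + 2*I*sqrt(233)) ≈ 69.448 + 0.2198*I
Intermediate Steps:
sqrt(sqrt(440 - 1372) + 4823) = sqrt(sqrt(-932) + 4823) = sqrt(2*I*sqrt(233) + 4823) = sqrt(4823 + 2*I*sqrt(233))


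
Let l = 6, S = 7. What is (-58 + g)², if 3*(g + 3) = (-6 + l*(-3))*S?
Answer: 13689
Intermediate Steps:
g = -59 (g = -3 + ((-6 + 6*(-3))*7)/3 = -3 + ((-6 - 18)*7)/3 = -3 + (-24*7)/3 = -3 + (⅓)*(-168) = -3 - 56 = -59)
(-58 + g)² = (-58 - 59)² = (-117)² = 13689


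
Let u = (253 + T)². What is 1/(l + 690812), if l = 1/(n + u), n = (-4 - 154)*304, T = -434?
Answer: 15271/10549390051 ≈ 1.4476e-6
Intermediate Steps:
u = 32761 (u = (253 - 434)² = (-181)² = 32761)
n = -48032 (n = -158*304 = -48032)
l = -1/15271 (l = 1/(-48032 + 32761) = 1/(-15271) = -1/15271 ≈ -6.5484e-5)
1/(l + 690812) = 1/(-1/15271 + 690812) = 1/(10549390051/15271) = 15271/10549390051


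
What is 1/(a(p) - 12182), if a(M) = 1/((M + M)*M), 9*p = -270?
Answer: -1800/21927599 ≈ -8.2088e-5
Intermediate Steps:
p = -30 (p = (⅑)*(-270) = -30)
a(M) = 1/(2*M²) (a(M) = 1/(((2*M))*M) = (1/(2*M))/M = 1/(2*M²))
1/(a(p) - 12182) = 1/((½)/(-30)² - 12182) = 1/((½)*(1/900) - 12182) = 1/(1/1800 - 12182) = 1/(-21927599/1800) = -1800/21927599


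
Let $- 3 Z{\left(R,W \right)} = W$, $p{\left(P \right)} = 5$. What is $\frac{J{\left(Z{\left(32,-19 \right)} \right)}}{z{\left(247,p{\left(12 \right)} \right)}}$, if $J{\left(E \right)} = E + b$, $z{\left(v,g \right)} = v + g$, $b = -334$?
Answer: $- \frac{983}{756} \approx -1.3003$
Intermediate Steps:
$Z{\left(R,W \right)} = - \frac{W}{3}$
$z{\left(v,g \right)} = g + v$
$J{\left(E \right)} = -334 + E$ ($J{\left(E \right)} = E - 334 = -334 + E$)
$\frac{J{\left(Z{\left(32,-19 \right)} \right)}}{z{\left(247,p{\left(12 \right)} \right)}} = \frac{-334 - - \frac{19}{3}}{5 + 247} = \frac{-334 + \frac{19}{3}}{252} = \left(- \frac{983}{3}\right) \frac{1}{252} = - \frac{983}{756}$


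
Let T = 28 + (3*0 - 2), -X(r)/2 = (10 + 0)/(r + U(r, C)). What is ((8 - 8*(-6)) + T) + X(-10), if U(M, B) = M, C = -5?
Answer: 83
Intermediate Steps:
X(r) = -10/r (X(r) = -2*(10 + 0)/(r + r) = -20/(2*r) = -20*1/(2*r) = -10/r)
T = 26 (T = 28 + (0 - 2) = 28 - 2 = 26)
((8 - 8*(-6)) + T) + X(-10) = ((8 - 8*(-6)) + 26) - 10/(-10) = ((8 + 48) + 26) - 10*(-⅒) = (56 + 26) + 1 = 82 + 1 = 83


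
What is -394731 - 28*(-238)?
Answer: -388067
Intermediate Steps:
-394731 - 28*(-238) = -394731 + 6664 = -388067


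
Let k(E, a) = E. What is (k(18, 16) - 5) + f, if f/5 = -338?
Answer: -1677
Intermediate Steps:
f = -1690 (f = 5*(-338) = -1690)
(k(18, 16) - 5) + f = (18 - 5) - 1690 = 13 - 1690 = -1677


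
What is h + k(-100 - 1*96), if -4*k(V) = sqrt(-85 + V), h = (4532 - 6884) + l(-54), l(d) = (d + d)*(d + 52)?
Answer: -2136 - I*sqrt(281)/4 ≈ -2136.0 - 4.1908*I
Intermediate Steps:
l(d) = 2*d*(52 + d) (l(d) = (2*d)*(52 + d) = 2*d*(52 + d))
h = -2136 (h = (4532 - 6884) + 2*(-54)*(52 - 54) = -2352 + 2*(-54)*(-2) = -2352 + 216 = -2136)
k(V) = -sqrt(-85 + V)/4
h + k(-100 - 1*96) = -2136 - sqrt(-85 + (-100 - 1*96))/4 = -2136 - sqrt(-85 + (-100 - 96))/4 = -2136 - sqrt(-85 - 196)/4 = -2136 - I*sqrt(281)/4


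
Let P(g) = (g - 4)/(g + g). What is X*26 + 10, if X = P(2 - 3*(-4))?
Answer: 135/7 ≈ 19.286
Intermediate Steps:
P(g) = (-4 + g)/(2*g) (P(g) = (-4 + g)/((2*g)) = (-4 + g)*(1/(2*g)) = (-4 + g)/(2*g))
X = 5/14 (X = (-4 + (2 - 3*(-4)))/(2*(2 - 3*(-4))) = (-4 + (2 + 12))/(2*(2 + 12)) = (1/2)*(-4 + 14)/14 = (1/2)*(1/14)*10 = 5/14 ≈ 0.35714)
X*26 + 10 = (5/14)*26 + 10 = 65/7 + 10 = 135/7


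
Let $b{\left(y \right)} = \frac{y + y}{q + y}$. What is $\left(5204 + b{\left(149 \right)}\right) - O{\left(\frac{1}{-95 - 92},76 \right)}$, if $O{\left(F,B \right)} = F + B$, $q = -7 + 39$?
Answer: $\frac{173623323}{33847} \approx 5129.6$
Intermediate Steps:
$q = 32$
$b{\left(y \right)} = \frac{2 y}{32 + y}$ ($b{\left(y \right)} = \frac{y + y}{32 + y} = \frac{2 y}{32 + y}$)
$O{\left(F,B \right)} = B + F$
$\left(5204 + b{\left(149 \right)}\right) - O{\left(\frac{1}{-95 - 92},76 \right)} = \left(5204 + 2 \cdot 149 \frac{1}{32 + 149}\right) - \left(76 + \frac{1}{-95 - 92}\right) = \left(5204 + 2 \cdot 149 \cdot \frac{1}{181}\right) - \left(76 + \frac{1}{-187}\right) = \left(5204 + 2 \cdot 149 \cdot \frac{1}{181}\right) - \left(76 - \frac{1}{187}\right) = \left(5204 + \frac{298}{181}\right) - \frac{14211}{187} = \frac{942222}{181} - \frac{14211}{187} = \frac{173623323}{33847}$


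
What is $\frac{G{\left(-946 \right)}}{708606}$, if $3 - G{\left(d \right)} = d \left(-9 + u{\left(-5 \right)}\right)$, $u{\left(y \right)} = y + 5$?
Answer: $- \frac{2837}{236202} \approx -0.012011$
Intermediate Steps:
$u{\left(y \right)} = 5 + y$
$G{\left(d \right)} = 3 + 9 d$ ($G{\left(d \right)} = 3 - d \left(-9 + \left(5 - 5\right)\right) = 3 - d \left(-9 + 0\right) = 3 - d \left(-9\right) = 3 - - 9 d = 3 + 9 d$)
$\frac{G{\left(-946 \right)}}{708606} = \frac{3 + 9 \left(-946\right)}{708606} = \left(3 - 8514\right) \frac{1}{708606} = \left(-8511\right) \frac{1}{708606} = - \frac{2837}{236202}$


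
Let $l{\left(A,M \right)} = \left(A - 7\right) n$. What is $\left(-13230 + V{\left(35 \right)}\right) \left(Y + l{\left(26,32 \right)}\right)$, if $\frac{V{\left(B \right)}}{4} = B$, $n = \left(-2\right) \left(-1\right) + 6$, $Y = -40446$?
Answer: $527448460$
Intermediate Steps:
$n = 8$ ($n = 2 + 6 = 8$)
$l{\left(A,M \right)} = -56 + 8 A$ ($l{\left(A,M \right)} = \left(A - 7\right) 8 = \left(-7 + A\right) 8 = -56 + 8 A$)
$V{\left(B \right)} = 4 B$
$\left(-13230 + V{\left(35 \right)}\right) \left(Y + l{\left(26,32 \right)}\right) = \left(-13230 + 4 \cdot 35\right) \left(-40446 + \left(-56 + 8 \cdot 26\right)\right) = \left(-13230 + 140\right) \left(-40446 + \left(-56 + 208\right)\right) = - 13090 \left(-40446 + 152\right) = \left(-13090\right) \left(-40294\right) = 527448460$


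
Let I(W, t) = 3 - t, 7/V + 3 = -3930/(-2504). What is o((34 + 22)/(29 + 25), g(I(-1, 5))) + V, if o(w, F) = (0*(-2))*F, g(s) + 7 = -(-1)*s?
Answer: -8764/1791 ≈ -4.8934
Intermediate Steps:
V = -8764/1791 (V = 7/(-3 - 3930/(-2504)) = 7/(-3 - 3930*(-1/2504)) = 7/(-3 + 1965/1252) = 7/(-1791/1252) = 7*(-1252/1791) = -8764/1791 ≈ -4.8934)
g(s) = -7 + s (g(s) = -7 - (-1)*s = -7 + s)
o(w, F) = 0 (o(w, F) = 0*F = 0)
o((34 + 22)/(29 + 25), g(I(-1, 5))) + V = 0 - 8764/1791 = -8764/1791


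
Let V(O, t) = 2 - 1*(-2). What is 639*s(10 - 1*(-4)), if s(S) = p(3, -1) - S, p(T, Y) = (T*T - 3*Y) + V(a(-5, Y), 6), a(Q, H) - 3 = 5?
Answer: 1278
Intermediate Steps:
a(Q, H) = 8 (a(Q, H) = 3 + 5 = 8)
V(O, t) = 4 (V(O, t) = 2 + 2 = 4)
p(T, Y) = 4 + T² - 3*Y (p(T, Y) = (T*T - 3*Y) + 4 = (T² - 3*Y) + 4 = 4 + T² - 3*Y)
s(S) = 16 - S (s(S) = (4 + 3² - 3*(-1)) - S = (4 + 9 + 3) - S = 16 - S)
639*s(10 - 1*(-4)) = 639*(16 - (10 - 1*(-4))) = 639*(16 - (10 + 4)) = 639*(16 - 1*14) = 639*(16 - 14) = 639*2 = 1278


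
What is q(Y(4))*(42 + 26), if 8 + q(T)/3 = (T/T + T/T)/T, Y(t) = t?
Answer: -1530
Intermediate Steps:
q(T) = -24 + 6/T (q(T) = -24 + 3*((T/T + T/T)/T) = -24 + 3*((1 + 1)/T) = -24 + 3*(2/T) = -24 + 6/T)
q(Y(4))*(42 + 26) = (-24 + 6/4)*(42 + 26) = (-24 + 6*(¼))*68 = (-24 + 3/2)*68 = -45/2*68 = -1530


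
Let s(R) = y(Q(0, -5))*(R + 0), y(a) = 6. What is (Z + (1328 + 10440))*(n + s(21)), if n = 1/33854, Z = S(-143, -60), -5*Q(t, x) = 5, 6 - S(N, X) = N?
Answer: 50833214785/33854 ≈ 1.5015e+6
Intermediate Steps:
S(N, X) = 6 - N
Q(t, x) = -1 (Q(t, x) = -⅕*5 = -1)
Z = 149 (Z = 6 - 1*(-143) = 6 + 143 = 149)
s(R) = 6*R (s(R) = 6*(R + 0) = 6*R)
n = 1/33854 ≈ 2.9539e-5
(Z + (1328 + 10440))*(n + s(21)) = (149 + (1328 + 10440))*(1/33854 + 6*21) = (149 + 11768)*(1/33854 + 126) = 11917*(4265605/33854) = 50833214785/33854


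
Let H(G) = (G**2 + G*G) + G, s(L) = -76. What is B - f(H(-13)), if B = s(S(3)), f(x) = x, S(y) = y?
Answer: -401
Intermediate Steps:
H(G) = G + 2*G**2 (H(G) = (G**2 + G**2) + G = 2*G**2 + G = G + 2*G**2)
B = -76
B - f(H(-13)) = -76 - (-13)*(1 + 2*(-13)) = -76 - (-13)*(1 - 26) = -76 - (-13)*(-25) = -76 - 1*325 = -76 - 325 = -401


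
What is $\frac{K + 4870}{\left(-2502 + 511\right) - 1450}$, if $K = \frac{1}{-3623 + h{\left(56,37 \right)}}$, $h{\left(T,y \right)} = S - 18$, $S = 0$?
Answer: $- \frac{17731669}{12528681} \approx -1.4153$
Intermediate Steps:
$h{\left(T,y \right)} = -18$ ($h{\left(T,y \right)} = 0 - 18 = -18$)
$K = - \frac{1}{3641}$ ($K = \frac{1}{-3623 - 18} = \frac{1}{-3641} = - \frac{1}{3641} \approx -0.00027465$)
$\frac{K + 4870}{\left(-2502 + 511\right) - 1450} = \frac{- \frac{1}{3641} + 4870}{\left(-2502 + 511\right) - 1450} = \frac{17731669}{3641 \left(-1991 - 1450\right)} = \frac{17731669}{3641 \left(-3441\right)} = \frac{17731669}{3641} \left(- \frac{1}{3441}\right) = - \frac{17731669}{12528681}$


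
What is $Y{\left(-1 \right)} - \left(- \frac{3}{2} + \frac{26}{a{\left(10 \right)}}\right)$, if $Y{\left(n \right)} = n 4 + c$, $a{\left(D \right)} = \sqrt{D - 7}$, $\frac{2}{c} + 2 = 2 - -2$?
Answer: $- \frac{3}{2} - \frac{26 \sqrt{3}}{3} \approx -16.511$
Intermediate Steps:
$c = 1$ ($c = \frac{2}{-2 + \left(2 - -2\right)} = \frac{2}{-2 + \left(2 + 2\right)} = \frac{2}{-2 + 4} = \frac{2}{2} = 2 \cdot \frac{1}{2} = 1$)
$a{\left(D \right)} = \sqrt{-7 + D}$
$Y{\left(n \right)} = 1 + 4 n$ ($Y{\left(n \right)} = n 4 + 1 = 4 n + 1 = 1 + 4 n$)
$Y{\left(-1 \right)} - \left(- \frac{3}{2} + \frac{26}{a{\left(10 \right)}}\right) = \left(1 + 4 \left(-1\right)\right) - \left(- \frac{3}{2} + \frac{26}{\sqrt{-7 + 10}}\right) = \left(1 - 4\right) - \left(- \frac{3}{2} + \frac{26}{\sqrt{3}}\right) = -3 + \left(\frac{3}{2} - 26 \frac{\sqrt{3}}{3}\right) = -3 + \left(\frac{3}{2} - \frac{26 \sqrt{3}}{3}\right) = - \frac{3}{2} - \frac{26 \sqrt{3}}{3}$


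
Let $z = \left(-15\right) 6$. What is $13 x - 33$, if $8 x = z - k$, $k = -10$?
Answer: $-163$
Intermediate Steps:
$z = -90$
$x = -10$ ($x = \frac{-90 - -10}{8} = \frac{-90 + 10}{8} = \frac{1}{8} \left(-80\right) = -10$)
$13 x - 33 = 13 \left(-10\right) - 33 = -130 - 33 = -163$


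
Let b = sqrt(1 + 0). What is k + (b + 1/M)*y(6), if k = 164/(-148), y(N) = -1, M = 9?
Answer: -739/333 ≈ -2.2192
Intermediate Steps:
b = 1 (b = sqrt(1) = 1)
k = -41/37 (k = 164*(-1/148) = -41/37 ≈ -1.1081)
k + (b + 1/M)*y(6) = -41/37 + (1 + 1/9)*(-1) = -41/37 + (10/9)*(-1) = -41/37 - 10/9 = -739/333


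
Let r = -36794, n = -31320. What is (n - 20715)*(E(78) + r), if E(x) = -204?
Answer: 1925190930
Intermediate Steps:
(n - 20715)*(E(78) + r) = (-31320 - 20715)*(-204 - 36794) = -52035*(-36998) = 1925190930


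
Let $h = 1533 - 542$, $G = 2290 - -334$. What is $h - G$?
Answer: $-1633$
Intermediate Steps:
$G = 2624$ ($G = 2290 + 334 = 2624$)
$h = 991$ ($h = 1533 - 542 = 991$)
$h - G = 991 - 2624 = -1633$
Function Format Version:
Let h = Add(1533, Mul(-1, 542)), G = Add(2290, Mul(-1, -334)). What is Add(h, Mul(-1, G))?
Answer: -1633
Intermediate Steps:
G = 2624 (G = Add(2290, 334) = 2624)
h = 991 (h = Add(1533, -542) = 991)
Add(h, Mul(-1, G)) = Add(991, Mul(-1, 2624)) = Add(991, -2624) = -1633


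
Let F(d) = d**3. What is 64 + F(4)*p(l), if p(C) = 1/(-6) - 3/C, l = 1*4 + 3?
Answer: 544/21 ≈ 25.905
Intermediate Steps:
l = 7 (l = 4 + 3 = 7)
p(C) = -1/6 - 3/C (p(C) = 1*(-1/6) - 3/C = -1/6 - 3/C)
64 + F(4)*p(l) = 64 + 4**3*((1/6)*(-18 - 1*7)/7) = 64 + 64*((1/6)*(1/7)*(-18 - 7)) = 64 + 64*((1/6)*(1/7)*(-25)) = 64 + 64*(-25/42) = 64 - 800/21 = 544/21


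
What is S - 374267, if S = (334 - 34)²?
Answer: -284267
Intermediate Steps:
S = 90000 (S = 300² = 90000)
S - 374267 = 90000 - 374267 = -284267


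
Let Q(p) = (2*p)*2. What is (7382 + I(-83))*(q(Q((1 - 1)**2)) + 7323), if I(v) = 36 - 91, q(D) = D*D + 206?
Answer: 55164983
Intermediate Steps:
Q(p) = 4*p
q(D) = 206 + D**2 (q(D) = D**2 + 206 = 206 + D**2)
I(v) = -55
(7382 + I(-83))*(q(Q((1 - 1)**2)) + 7323) = (7382 - 55)*((206 + (4*(1 - 1)**2)**2) + 7323) = 7327*((206 + (4*0**2)**2) + 7323) = 7327*((206 + (4*0)**2) + 7323) = 7327*((206 + 0**2) + 7323) = 7327*((206 + 0) + 7323) = 7327*(206 + 7323) = 7327*7529 = 55164983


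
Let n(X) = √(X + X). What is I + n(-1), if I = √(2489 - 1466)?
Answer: √1023 + I*√2 ≈ 31.984 + 1.4142*I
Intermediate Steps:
I = √1023 ≈ 31.984
n(X) = √2*√X (n(X) = √(2*X) = √2*√X)
I + n(-1) = √1023 + √2*√(-1) = √1023 + √2*I = √1023 + I*√2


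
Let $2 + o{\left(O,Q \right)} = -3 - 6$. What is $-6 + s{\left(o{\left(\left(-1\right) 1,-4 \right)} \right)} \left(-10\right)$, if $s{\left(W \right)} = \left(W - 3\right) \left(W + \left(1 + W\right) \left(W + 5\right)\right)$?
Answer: $6854$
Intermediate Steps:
$o{\left(O,Q \right)} = -11$ ($o{\left(O,Q \right)} = -2 - 9 = -11$)
$s{\left(W \right)} = \left(-3 + W\right) \left(W + \left(1 + W\right) \left(5 + W\right)\right)$
$-6 + s{\left(o{\left(\left(-1\right) 1,-4 \right)} \right)} \left(-10\right) = -6 + \left(-15 + \left(-11\right)^{3} - -176 + 4 \left(-11\right)^{2}\right) \left(-10\right) = -6 + \left(-15 - 1331 + 176 + 4 \cdot 121\right) \left(-10\right) = -6 + \left(-15 - 1331 + 176 + 484\right) \left(-10\right) = -6 - -6860 = -6 + 6860 = 6854$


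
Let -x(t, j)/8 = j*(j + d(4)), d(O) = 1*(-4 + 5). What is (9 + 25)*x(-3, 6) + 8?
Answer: -11416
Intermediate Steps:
d(O) = 1 (d(O) = 1*1 = 1)
x(t, j) = -8*j*(1 + j) (x(t, j) = -8*j*(j + 1) = -8*j*(1 + j))
(9 + 25)*x(-3, 6) + 8 = (9 + 25)*(-8*6*(1 + 6)) + 8 = 34*(-8*6*7) + 8 = 34*(-336) + 8 = -11424 + 8 = -11416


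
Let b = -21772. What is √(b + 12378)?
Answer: I*√9394 ≈ 96.923*I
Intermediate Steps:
√(b + 12378) = √(-21772 + 12378) = √(-9394) = I*√9394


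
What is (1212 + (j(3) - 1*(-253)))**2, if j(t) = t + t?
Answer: 2163841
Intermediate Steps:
j(t) = 2*t
(1212 + (j(3) - 1*(-253)))**2 = (1212 + (2*3 - 1*(-253)))**2 = (1212 + (6 + 253))**2 = (1212 + 259)**2 = 1471**2 = 2163841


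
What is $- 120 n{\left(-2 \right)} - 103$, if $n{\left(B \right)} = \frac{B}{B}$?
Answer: $-223$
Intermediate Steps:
$n{\left(B \right)} = 1$
$- 120 n{\left(-2 \right)} - 103 = \left(-120\right) 1 - 103 = -120 - 103 = -223$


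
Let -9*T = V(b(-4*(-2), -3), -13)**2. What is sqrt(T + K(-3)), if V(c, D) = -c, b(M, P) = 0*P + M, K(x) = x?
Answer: I*sqrt(91)/3 ≈ 3.1798*I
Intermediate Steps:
b(M, P) = M (b(M, P) = 0 + M = M)
T = -64/9 (T = -(-(-4)*(-2))**2/9 = -(-1*8)**2/9 = -1/9*(-8)**2 = -1/9*64 = -64/9 ≈ -7.1111)
sqrt(T + K(-3)) = sqrt(-64/9 - 3) = sqrt(-91/9) = I*sqrt(91)/3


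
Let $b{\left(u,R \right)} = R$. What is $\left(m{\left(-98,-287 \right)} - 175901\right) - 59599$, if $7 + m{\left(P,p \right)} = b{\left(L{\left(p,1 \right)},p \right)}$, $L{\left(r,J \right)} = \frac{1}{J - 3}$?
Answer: $-235794$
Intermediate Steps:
$L{\left(r,J \right)} = \frac{1}{-3 + J}$
$m{\left(P,p \right)} = -7 + p$
$\left(m{\left(-98,-287 \right)} - 175901\right) - 59599 = \left(\left(-7 - 287\right) - 175901\right) - 59599 = \left(-294 - 175901\right) - 59599 = -176195 - 59599 = -235794$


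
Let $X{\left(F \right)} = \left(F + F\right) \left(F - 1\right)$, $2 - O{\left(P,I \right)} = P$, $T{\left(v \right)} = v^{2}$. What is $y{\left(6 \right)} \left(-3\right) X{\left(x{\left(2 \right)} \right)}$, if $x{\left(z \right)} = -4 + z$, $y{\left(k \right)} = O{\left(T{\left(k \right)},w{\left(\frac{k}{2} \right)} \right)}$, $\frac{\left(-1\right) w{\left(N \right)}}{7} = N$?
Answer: $1224$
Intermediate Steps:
$w{\left(N \right)} = - 7 N$
$O{\left(P,I \right)} = 2 - P$
$y{\left(k \right)} = 2 - k^{2}$
$X{\left(F \right)} = 2 F \left(-1 + F\right)$
$y{\left(6 \right)} \left(-3\right) X{\left(x{\left(2 \right)} \right)} = \left(2 - 6^{2}\right) \left(-3\right) 2 \left(-4 + 2\right) \left(-1 + \left(-4 + 2\right)\right) = \left(2 - 36\right) \left(-3\right) 2 \left(-2\right) \left(-1 - 2\right) = \left(2 - 36\right) \left(-3\right) 2 \left(-2\right) \left(-3\right) = \left(-34\right) \left(-3\right) 12 = 102 \cdot 12 = 1224$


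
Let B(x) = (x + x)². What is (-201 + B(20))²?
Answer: 1957201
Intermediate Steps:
B(x) = 4*x² (B(x) = (2*x)² = 4*x²)
(-201 + B(20))² = (-201 + 4*20²)² = (-201 + 4*400)² = (-201 + 1600)² = 1399² = 1957201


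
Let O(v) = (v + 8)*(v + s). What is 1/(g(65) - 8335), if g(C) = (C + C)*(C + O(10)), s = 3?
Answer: 1/30535 ≈ 3.2749e-5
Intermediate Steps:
O(v) = (3 + v)*(8 + v) (O(v) = (v + 8)*(v + 3) = (8 + v)*(3 + v) = (3 + v)*(8 + v))
g(C) = 2*C*(234 + C) (g(C) = (C + C)*(C + (24 + 10² + 11*10)) = (2*C)*(C + (24 + 100 + 110)) = (2*C)*(C + 234) = (2*C)*(234 + C) = 2*C*(234 + C))
1/(g(65) - 8335) = 1/(2*65*(234 + 65) - 8335) = 1/(2*65*299 - 8335) = 1/(38870 - 8335) = 1/30535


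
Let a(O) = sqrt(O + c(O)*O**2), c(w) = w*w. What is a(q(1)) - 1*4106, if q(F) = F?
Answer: -4106 + sqrt(2) ≈ -4104.6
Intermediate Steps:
c(w) = w**2
a(O) = sqrt(O + O**4) (a(O) = sqrt(O + O**2*O**2) = sqrt(O + O**4))
a(q(1)) - 1*4106 = sqrt(1 + 1**4) - 1*4106 = sqrt(1 + 1) - 4106 = sqrt(2) - 4106 = -4106 + sqrt(2)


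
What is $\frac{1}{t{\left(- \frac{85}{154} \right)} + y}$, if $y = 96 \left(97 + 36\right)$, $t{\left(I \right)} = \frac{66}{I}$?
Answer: $\frac{85}{1075116} \approx 7.9061 \cdot 10^{-5}$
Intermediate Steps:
$y = 12768$ ($y = 96 \cdot 133 = 12768$)
$\frac{1}{t{\left(- \frac{85}{154} \right)} + y} = \frac{1}{\frac{66}{\left(-85\right) \frac{1}{154}} + 12768} = \frac{1}{\frac{66}{- \frac{85}{154}} + 12768} = \frac{1}{66 \left(- \frac{154}{85}\right) + 12768} = \frac{1}{- \frac{10164}{85} + 12768} = \frac{1}{\frac{1075116}{85}} = \frac{85}{1075116}$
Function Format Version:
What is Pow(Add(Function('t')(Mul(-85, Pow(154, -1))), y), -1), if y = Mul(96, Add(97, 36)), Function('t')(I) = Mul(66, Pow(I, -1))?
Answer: Rational(85, 1075116) ≈ 7.9061e-5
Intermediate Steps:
y = 12768 (y = Mul(96, 133) = 12768)
Pow(Add(Function('t')(Mul(-85, Pow(154, -1))), y), -1) = Pow(Add(Mul(66, Pow(Mul(-85, Pow(154, -1)), -1)), 12768), -1) = Pow(Add(Mul(66, Pow(Mul(-85, Rational(1, 154)), -1)), 12768), -1) = Pow(Add(Mul(66, Pow(Rational(-85, 154), -1)), 12768), -1) = Pow(Add(Mul(66, Rational(-154, 85)), 12768), -1) = Pow(Add(Rational(-10164, 85), 12768), -1) = Pow(Rational(1075116, 85), -1) = Rational(85, 1075116)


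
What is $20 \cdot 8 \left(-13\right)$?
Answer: $-2080$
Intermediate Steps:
$20 \cdot 8 \left(-13\right) = 160 \left(-13\right) = -2080$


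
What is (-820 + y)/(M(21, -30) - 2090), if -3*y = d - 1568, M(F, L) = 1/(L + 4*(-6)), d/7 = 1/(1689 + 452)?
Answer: 34376022/241635401 ≈ 0.14226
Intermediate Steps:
d = 7/2141 (d = 7/(1689 + 452) = 7/2141 ≈ 0.0032695)
M(F, L) = 1/(-24 + L) (M(F, L) = 1/(L - 24) = 1/(-24 + L))
y = 1119027/2141 (y = -(7/2141 - 1568)/3 = -⅓*(-3357081/2141) = 1119027/2141 ≈ 522.67)
(-820 + y)/(M(21, -30) - 2090) = (-820 + 1119027/2141)/(1/(-24 - 30) - 2090) = -636593/(2141*(1/(-54) - 2090)) = -636593/(2141*(-1/54 - 2090)) = -636593/(2141*(-112861/54)) = -636593/2141*(-54/112861) = 34376022/241635401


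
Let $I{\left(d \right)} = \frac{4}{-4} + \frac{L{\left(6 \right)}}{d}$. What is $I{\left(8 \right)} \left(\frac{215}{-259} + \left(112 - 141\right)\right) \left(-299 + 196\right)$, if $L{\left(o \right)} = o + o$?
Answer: $\frac{397889}{259} \approx 1536.3$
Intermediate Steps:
$L{\left(o \right)} = 2 o$
$I{\left(d \right)} = -1 + \frac{12}{d}$ ($I{\left(d \right)} = \frac{4}{-4} + \frac{2 \cdot 6}{d} = 4 \left(- \frac{1}{4}\right) + \frac{12}{d} = -1 + \frac{12}{d}$)
$I{\left(8 \right)} \left(\frac{215}{-259} + \left(112 - 141\right)\right) \left(-299 + 196\right) = \frac{12 - 8}{8} \left(\frac{215}{-259} + \left(112 - 141\right)\right) \left(-299 + 196\right) = \frac{12 - 8}{8} \left(215 \left(- \frac{1}{259}\right) - 29\right) \left(-103\right) = \frac{1}{8} \cdot 4 \left(- \frac{215}{259} - 29\right) \left(-103\right) = \frac{\left(- \frac{7726}{259}\right) \left(-103\right)}{2} = \frac{1}{2} \cdot \frac{795778}{259} = \frac{397889}{259}$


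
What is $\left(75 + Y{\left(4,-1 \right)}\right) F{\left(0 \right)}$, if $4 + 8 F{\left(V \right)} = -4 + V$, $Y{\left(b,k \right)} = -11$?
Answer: $-64$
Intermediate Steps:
$F{\left(V \right)} = -1 + \frac{V}{8}$ ($F{\left(V \right)} = - \frac{1}{2} + \frac{-4 + V}{8} = - \frac{1}{2} + \left(- \frac{1}{2} + \frac{V}{8}\right) = -1 + \frac{V}{8}$)
$\left(75 + Y{\left(4,-1 \right)}\right) F{\left(0 \right)} = \left(75 - 11\right) \left(-1 + \frac{1}{8} \cdot 0\right) = 64 \left(-1 + 0\right) = 64 \left(-1\right) = -64$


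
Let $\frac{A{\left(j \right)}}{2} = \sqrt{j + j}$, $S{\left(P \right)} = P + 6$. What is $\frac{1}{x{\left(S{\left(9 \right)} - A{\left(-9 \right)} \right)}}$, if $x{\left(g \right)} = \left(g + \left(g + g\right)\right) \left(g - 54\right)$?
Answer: $- \frac{i}{432 \sqrt{2} + 1971 i} \approx -0.00046288 - 0.00014348 i$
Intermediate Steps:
$S{\left(P \right)} = 6 + P$
$A{\left(j \right)} = 2 \sqrt{2} \sqrt{j}$ ($A{\left(j \right)} = 2 \sqrt{j + j} = 2 \sqrt{2 j} = 2 \sqrt{2} \sqrt{j}$)
$x{\left(g \right)} = 3 g \left(-54 + g\right)$ ($x{\left(g \right)} = \left(g + 2 g\right) \left(-54 + g\right) = 3 g \left(-54 + g\right)$)
$\frac{1}{x{\left(S{\left(9 \right)} - A{\left(-9 \right)} \right)}} = \frac{1}{3 \left(\left(6 + 9\right) - 2 \sqrt{2} \sqrt{-9}\right) \left(-54 + \left(\left(6 + 9\right) - 2 \sqrt{2} \sqrt{-9}\right)\right)} = \frac{1}{3 \left(15 - 2 \sqrt{2} \cdot 3 i\right) \left(-54 + \left(15 - 2 \sqrt{2} \cdot 3 i\right)\right)} = \frac{1}{3 \left(15 - 6 i \sqrt{2}\right) \left(-54 + \left(15 - 6 i \sqrt{2}\right)\right)} = \frac{1}{3 \left(15 - 6 i \sqrt{2}\right) \left(-39 - 6 i \sqrt{2}\right)} = \frac{1}{3 \left(-39 - 6 i \sqrt{2}\right) \left(15 - 6 i \sqrt{2}\right)}$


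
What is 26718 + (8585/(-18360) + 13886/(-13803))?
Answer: 26551311395/993816 ≈ 26717.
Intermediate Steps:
26718 + (8585/(-18360) + 13886/(-13803)) = 26718 + (8585*(-1/18360) + 13886*(-1/13803)) = 26718 + (-101/216 - 13886/13803) = 26718 - 1464493/993816 = 26551311395/993816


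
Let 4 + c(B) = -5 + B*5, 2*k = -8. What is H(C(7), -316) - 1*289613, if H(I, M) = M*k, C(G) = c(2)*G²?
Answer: -288349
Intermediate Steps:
k = -4 (k = (½)*(-8) = -4)
c(B) = -9 + 5*B (c(B) = -4 + (-5 + B*5) = -4 + (-5 + 5*B) = -9 + 5*B)
C(G) = G² (C(G) = (-9 + 5*2)*G² = (-9 + 10)*G² = 1*G² = G²)
H(I, M) = -4*M (H(I, M) = M*(-4) = -4*M)
H(C(7), -316) - 1*289613 = -4*(-316) - 1*289613 = 1264 - 289613 = -288349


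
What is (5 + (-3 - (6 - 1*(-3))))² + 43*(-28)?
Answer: -1155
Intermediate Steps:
(5 + (-3 - (6 - 1*(-3))))² + 43*(-28) = (5 + (-3 - (6 + 3)))² - 1204 = (5 + (-3 - 1*9))² - 1204 = (5 + (-3 - 9))² - 1204 = (5 - 12)² - 1204 = (-7)² - 1204 = 49 - 1204 = -1155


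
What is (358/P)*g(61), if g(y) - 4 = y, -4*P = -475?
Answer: 18616/95 ≈ 195.96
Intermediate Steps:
P = 475/4 (P = -¼*(-475) = 475/4 ≈ 118.75)
g(y) = 4 + y
(358/P)*g(61) = (358/(475/4))*(4 + 61) = (358*(4/475))*65 = (1432/475)*65 = 18616/95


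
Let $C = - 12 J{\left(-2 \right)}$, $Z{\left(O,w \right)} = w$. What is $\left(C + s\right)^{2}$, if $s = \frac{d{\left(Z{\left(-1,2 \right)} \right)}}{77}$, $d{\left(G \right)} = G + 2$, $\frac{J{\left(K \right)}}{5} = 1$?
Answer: $\frac{21307456}{5929} \approx 3593.8$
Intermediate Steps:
$J{\left(K \right)} = 5$ ($J{\left(K \right)} = 5 \cdot 1 = 5$)
$d{\left(G \right)} = 2 + G$
$s = \frac{4}{77}$ ($s = \frac{2 + 2}{77} = 4 \cdot \frac{1}{77} = \frac{4}{77} \approx 0.051948$)
$C = -60$ ($C = \left(-12\right) 5 = -60$)
$\left(C + s\right)^{2} = \left(-60 + \frac{4}{77}\right)^{2} = \left(- \frac{4616}{77}\right)^{2} = \frac{21307456}{5929}$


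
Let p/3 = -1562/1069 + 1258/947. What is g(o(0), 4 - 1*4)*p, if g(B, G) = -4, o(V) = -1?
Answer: 1612944/1012343 ≈ 1.5933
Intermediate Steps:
p = -403236/1012343 (p = 3*(-1562/1069 + 1258/947) = 3*(-134412/1012343) = -403236/1012343 ≈ -0.39832)
g(o(0), 4 - 1*4)*p = -4*(-403236/1012343) = 1612944/1012343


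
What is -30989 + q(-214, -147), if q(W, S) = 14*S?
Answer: -33047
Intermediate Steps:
-30989 + q(-214, -147) = -30989 + 14*(-147) = -30989 - 2058 = -33047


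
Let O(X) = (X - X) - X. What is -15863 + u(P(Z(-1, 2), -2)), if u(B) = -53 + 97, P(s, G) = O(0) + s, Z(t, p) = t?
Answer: -15819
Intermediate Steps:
O(X) = -X (O(X) = 0 - X = -X)
P(s, G) = s (P(s, G) = -1*0 + s = 0 + s = s)
u(B) = 44
-15863 + u(P(Z(-1, 2), -2)) = -15863 + 44 = -15819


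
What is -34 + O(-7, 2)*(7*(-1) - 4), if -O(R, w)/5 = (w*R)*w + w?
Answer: -1464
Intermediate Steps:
O(R, w) = -5*w - 5*R*w² (O(R, w) = -5*((w*R)*w + w) = -5*((R*w)*w + w) = -5*(R*w² + w) = -5*(w + R*w²) = -5*w - 5*R*w²)
-34 + O(-7, 2)*(7*(-1) - 4) = -34 + (-5*2*(1 - 7*2))*(7*(-1) - 4) = -34 + (-5*2*(1 - 14))*(-7 - 4) = -34 - 5*2*(-13)*(-11) = -34 + 130*(-11) = -34 - 1430 = -1464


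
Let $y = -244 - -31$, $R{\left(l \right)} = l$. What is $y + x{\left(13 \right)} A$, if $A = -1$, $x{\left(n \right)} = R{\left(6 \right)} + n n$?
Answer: $-388$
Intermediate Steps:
$y = -213$ ($y = -244 + 31 = -213$)
$x{\left(n \right)} = 6 + n^{2}$ ($x{\left(n \right)} = 6 + n n = 6 + n^{2}$)
$y + x{\left(13 \right)} A = -213 + \left(6 + 13^{2}\right) \left(-1\right) = -213 + \left(6 + 169\right) \left(-1\right) = -213 + 175 \left(-1\right) = -213 - 175 = -388$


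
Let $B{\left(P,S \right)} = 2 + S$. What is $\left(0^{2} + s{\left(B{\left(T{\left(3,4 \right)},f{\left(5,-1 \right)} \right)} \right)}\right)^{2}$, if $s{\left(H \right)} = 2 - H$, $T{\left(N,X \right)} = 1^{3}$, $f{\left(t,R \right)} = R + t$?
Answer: $16$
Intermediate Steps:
$T{\left(N,X \right)} = 1$
$\left(0^{2} + s{\left(B{\left(T{\left(3,4 \right)},f{\left(5,-1 \right)} \right)} \right)}\right)^{2} = \left(0^{2} + \left(2 - \left(2 + \left(-1 + 5\right)\right)\right)\right)^{2} = \left(0 + \left(2 - \left(2 + 4\right)\right)\right)^{2} = \left(0 + \left(2 - 6\right)\right)^{2} = \left(0 - 4\right)^{2} = \left(-4\right)^{2} = 16$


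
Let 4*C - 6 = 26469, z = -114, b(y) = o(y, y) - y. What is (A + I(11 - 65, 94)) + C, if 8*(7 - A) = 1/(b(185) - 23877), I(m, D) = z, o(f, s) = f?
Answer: 1243848439/191016 ≈ 6511.8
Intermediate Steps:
b(y) = 0 (b(y) = y - y = 0)
C = 26475/4 (C = 3/2 + (¼)*26469 = 3/2 + 26469/4 = 26475/4 ≈ 6618.8)
I(m, D) = -114
A = 1337113/191016 (A = 7 - 1/(8*(0 - 23877)) = 7 - ⅛/(-23877) = 7 - ⅛*(-1/23877) = 7 + 1/191016 = 1337113/191016 ≈ 7.0000)
(A + I(11 - 65, 94)) + C = (1337113/191016 - 114) + 26475/4 = -20438711/191016 + 26475/4 = 1243848439/191016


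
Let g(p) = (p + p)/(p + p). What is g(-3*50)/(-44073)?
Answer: -1/44073 ≈ -2.2690e-5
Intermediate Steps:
g(p) = 1 (g(p) = (2*p)/((2*p)) = (2*p)*(1/(2*p)) = 1)
g(-3*50)/(-44073) = 1/(-44073) = 1*(-1/44073) = -1/44073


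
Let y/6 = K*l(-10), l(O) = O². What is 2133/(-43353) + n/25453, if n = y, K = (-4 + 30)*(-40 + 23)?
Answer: -1283500761/122607101 ≈ -10.468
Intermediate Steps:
K = -442 (K = 26*(-17) = -442)
y = -265200 (y = 6*(-442*(-10)²) = 6*(-442*100) = 6*(-44200) = -265200)
n = -265200
2133/(-43353) + n/25453 = 2133/(-43353) - 265200/25453 = 2133*(-1/43353) - 265200*1/25453 = -237/4817 - 265200/25453 = -1283500761/122607101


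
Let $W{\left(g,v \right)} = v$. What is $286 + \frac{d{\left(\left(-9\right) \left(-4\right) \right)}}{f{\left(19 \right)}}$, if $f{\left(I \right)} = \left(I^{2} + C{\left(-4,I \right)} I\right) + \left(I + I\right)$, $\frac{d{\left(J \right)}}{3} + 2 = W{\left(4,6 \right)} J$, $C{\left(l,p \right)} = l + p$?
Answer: $\frac{32711}{114} \approx 286.94$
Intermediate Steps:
$d{\left(J \right)} = -6 + 18 J$ ($d{\left(J \right)} = -6 + 3 \cdot 6 J = -6 + 18 J$)
$f{\left(I \right)} = I^{2} + 2 I + I \left(-4 + I\right)$ ($f{\left(I \right)} = \left(I^{2} + \left(-4 + I\right) I\right) + \left(I + I\right) = \left(I^{2} + I \left(-4 + I\right)\right) + 2 I = I^{2} + 2 I + I \left(-4 + I\right)$)
$286 + \frac{d{\left(\left(-9\right) \left(-4\right) \right)}}{f{\left(19 \right)}} = 286 + \frac{-6 + 18 \left(\left(-9\right) \left(-4\right)\right)}{2 \cdot 19 \left(-1 + 19\right)} = 286 + \frac{-6 + 18 \cdot 36}{2 \cdot 19 \cdot 18} = 286 + \frac{-6 + 648}{684} = 286 + 642 \cdot \frac{1}{684} = 286 + \frac{107}{114} = \frac{32711}{114}$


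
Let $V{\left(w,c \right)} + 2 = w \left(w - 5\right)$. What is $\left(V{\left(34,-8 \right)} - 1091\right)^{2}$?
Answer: $11449$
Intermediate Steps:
$V{\left(w,c \right)} = -2 + w \left(-5 + w\right)$ ($V{\left(w,c \right)} = -2 + w \left(w - 5\right) = -2 + w \left(-5 + w\right)$)
$\left(V{\left(34,-8 \right)} - 1091\right)^{2} = \left(\left(-2 + 34^{2} - 170\right) - 1091\right)^{2} = \left(\left(-2 + 1156 - 170\right) - 1091\right)^{2} = \left(984 - 1091\right)^{2} = \left(-107\right)^{2} = 11449$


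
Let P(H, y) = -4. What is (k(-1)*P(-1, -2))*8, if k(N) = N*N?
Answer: -32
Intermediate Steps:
k(N) = N²
(k(-1)*P(-1, -2))*8 = ((-1)²*(-4))*8 = (1*(-4))*8 = -4*8 = -32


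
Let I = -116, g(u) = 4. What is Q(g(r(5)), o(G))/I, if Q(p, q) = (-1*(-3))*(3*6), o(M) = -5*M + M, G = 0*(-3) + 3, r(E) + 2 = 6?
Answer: -27/58 ≈ -0.46552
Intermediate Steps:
r(E) = 4 (r(E) = -2 + 6 = 4)
G = 3 (G = 0 + 3 = 3)
o(M) = -4*M
Q(p, q) = 54 (Q(p, q) = 3*18 = 54)
Q(g(r(5)), o(G))/I = 54/(-116) = 54*(-1/116) = -27/58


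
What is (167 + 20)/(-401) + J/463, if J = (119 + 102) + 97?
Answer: 40937/185663 ≈ 0.22049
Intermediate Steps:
J = 318 (J = 221 + 97 = 318)
(167 + 20)/(-401) + J/463 = (167 + 20)/(-401) + 318/463 = 187*(-1/401) + 318*(1/463) = -187/401 + 318/463 = 40937/185663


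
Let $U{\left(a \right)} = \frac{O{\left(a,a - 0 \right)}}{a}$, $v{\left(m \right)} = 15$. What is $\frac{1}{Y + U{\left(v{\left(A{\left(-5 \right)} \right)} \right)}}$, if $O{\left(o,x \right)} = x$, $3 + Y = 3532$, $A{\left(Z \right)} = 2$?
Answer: $\frac{1}{3530} \approx 0.00028329$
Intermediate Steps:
$Y = 3529$ ($Y = -3 + 3532 = 3529$)
$U{\left(a \right)} = 1$ ($U{\left(a \right)} = \frac{a - 0}{a} = \frac{a + 0}{a} = \frac{a}{a} = 1$)
$\frac{1}{Y + U{\left(v{\left(A{\left(-5 \right)} \right)} \right)}} = \frac{1}{3529 + 1} = \frac{1}{3530}$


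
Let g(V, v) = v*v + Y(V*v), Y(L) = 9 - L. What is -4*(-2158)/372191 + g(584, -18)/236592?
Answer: 675408171/9784157008 ≈ 0.069031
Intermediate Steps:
g(V, v) = 9 + v² - V*v (g(V, v) = v*v + (9 - V*v) = v² + (9 - V*v) = 9 + v² - V*v)
-4*(-2158)/372191 + g(584, -18)/236592 = -4*(-2158)/372191 + (9 + (-18)² - 1*584*(-18))/236592 = 8632*(1/372191) + (9 + 324 + 10512)*(1/236592) = 8632/372191 + 10845*(1/236592) = 8632/372191 + 1205/26288 = 675408171/9784157008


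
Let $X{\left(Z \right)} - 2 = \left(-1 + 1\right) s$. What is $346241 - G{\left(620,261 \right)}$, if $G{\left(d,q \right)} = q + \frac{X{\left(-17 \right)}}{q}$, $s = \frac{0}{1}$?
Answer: $\frac{90300778}{261} \approx 3.4598 \cdot 10^{5}$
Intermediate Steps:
$s = 0$ ($s = 0 \cdot 1 = 0$)
$X{\left(Z \right)} = 2$ ($X{\left(Z \right)} = 2 + \left(-1 + 1\right) 0 = 2 + 0 \cdot 0 = 2 + 0 = 2$)
$G{\left(d,q \right)} = q + \frac{2}{q}$
$346241 - G{\left(620,261 \right)} = 346241 - \left(261 + \frac{2}{261}\right) = 346241 - \frac{68123}{261} = \frac{90300778}{261}$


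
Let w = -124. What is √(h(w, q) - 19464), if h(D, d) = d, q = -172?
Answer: 2*I*√4909 ≈ 140.13*I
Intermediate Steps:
√(h(w, q) - 19464) = √(-172 - 19464) = √(-19636) = 2*I*√4909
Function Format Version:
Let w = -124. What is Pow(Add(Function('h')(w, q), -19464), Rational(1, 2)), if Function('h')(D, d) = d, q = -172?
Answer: Mul(2, I, Pow(4909, Rational(1, 2))) ≈ Mul(140.13, I)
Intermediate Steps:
Pow(Add(Function('h')(w, q), -19464), Rational(1, 2)) = Pow(Add(-172, -19464), Rational(1, 2)) = Pow(-19636, Rational(1, 2)) = Mul(2, I, Pow(4909, Rational(1, 2)))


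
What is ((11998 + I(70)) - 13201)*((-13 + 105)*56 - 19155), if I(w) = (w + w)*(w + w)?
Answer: -257613191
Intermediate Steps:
I(w) = 4*w² (I(w) = (2*w)*(2*w) = 4*w²)
((11998 + I(70)) - 13201)*((-13 + 105)*56 - 19155) = ((11998 + 4*70²) - 13201)*((-13 + 105)*56 - 19155) = ((11998 + 4*4900) - 13201)*(92*56 - 19155) = ((11998 + 19600) - 13201)*(5152 - 19155) = (31598 - 13201)*(-14003) = 18397*(-14003) = -257613191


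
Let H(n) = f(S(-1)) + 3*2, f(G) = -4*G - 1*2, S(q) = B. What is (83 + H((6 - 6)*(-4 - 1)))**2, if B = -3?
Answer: 9801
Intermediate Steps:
S(q) = -3
f(G) = -2 - 4*G (f(G) = -4*G - 2 = -2 - 4*G)
H(n) = 16 (H(n) = (-2 - 4*(-3)) + 3*2 = (-2 + 12) + 6 = 10 + 6 = 16)
(83 + H((6 - 6)*(-4 - 1)))**2 = (83 + 16)**2 = 99**2 = 9801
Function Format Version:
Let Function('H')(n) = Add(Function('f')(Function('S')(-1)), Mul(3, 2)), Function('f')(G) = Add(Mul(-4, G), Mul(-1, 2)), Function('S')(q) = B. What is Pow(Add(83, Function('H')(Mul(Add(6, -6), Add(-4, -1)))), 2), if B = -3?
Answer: 9801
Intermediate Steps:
Function('S')(q) = -3
Function('f')(G) = Add(-2, Mul(-4, G)) (Function('f')(G) = Add(Mul(-4, G), -2) = Add(-2, Mul(-4, G)))
Function('H')(n) = 16 (Function('H')(n) = Add(Add(-2, Mul(-4, -3)), Mul(3, 2)) = Add(Add(-2, 12), 6) = Add(10, 6) = 16)
Pow(Add(83, Function('H')(Mul(Add(6, -6), Add(-4, -1)))), 2) = Pow(Add(83, 16), 2) = Pow(99, 2) = 9801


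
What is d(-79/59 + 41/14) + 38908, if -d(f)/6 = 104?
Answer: 38284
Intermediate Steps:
d(f) = -624 (d(f) = -6*104 = -624)
d(-79/59 + 41/14) + 38908 = -624 + 38908 = 38284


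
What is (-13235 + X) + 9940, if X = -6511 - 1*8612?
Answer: -18418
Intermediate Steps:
X = -15123 (X = -6511 - 8612 = -15123)
(-13235 + X) + 9940 = (-13235 - 15123) + 9940 = -28358 + 9940 = -18418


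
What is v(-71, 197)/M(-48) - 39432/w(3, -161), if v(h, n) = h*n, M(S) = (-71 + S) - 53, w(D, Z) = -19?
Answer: 7048057/3268 ≈ 2156.7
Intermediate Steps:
M(S) = -124 + S
v(-71, 197)/M(-48) - 39432/w(3, -161) = (-71*197)/(-124 - 48) - 39432/(-19) = -13987/(-172) - 39432*(-1/19) = -13987*(-1/172) + 39432/19 = 13987/172 + 39432/19 = 7048057/3268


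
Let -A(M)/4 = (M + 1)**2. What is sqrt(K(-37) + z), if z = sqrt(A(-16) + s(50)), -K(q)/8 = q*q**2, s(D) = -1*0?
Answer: sqrt(405224 + 30*I) ≈ 636.57 + 0.024*I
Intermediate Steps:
A(M) = -4*(1 + M)**2 (A(M) = -4*(M + 1)**2 = -4*(1 + M)**2)
s(D) = 0
K(q) = -8*q**3 (K(q) = -8*q*q**2 = -8*q**3)
z = 30*I (z = sqrt(-4*(1 - 16)**2 + 0) = sqrt(-4*(-15)**2 + 0) = sqrt(-4*225 + 0) = sqrt(-900 + 0) = sqrt(-900) = 30*I ≈ 30.0*I)
sqrt(K(-37) + z) = sqrt(-8*(-37)**3 + 30*I) = sqrt(-8*(-50653) + 30*I) = sqrt(405224 + 30*I)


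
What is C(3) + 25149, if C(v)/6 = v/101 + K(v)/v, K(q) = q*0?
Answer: 2540067/101 ≈ 25149.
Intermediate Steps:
K(q) = 0
C(v) = 6*v/101 (C(v) = 6*(v/101 + 0/v) = 6*(v*(1/101) + 0) = 6*(v/101 + 0) = 6*(v/101) = 6*v/101)
C(3) + 25149 = (6/101)*3 + 25149 = 18/101 + 25149 = 2540067/101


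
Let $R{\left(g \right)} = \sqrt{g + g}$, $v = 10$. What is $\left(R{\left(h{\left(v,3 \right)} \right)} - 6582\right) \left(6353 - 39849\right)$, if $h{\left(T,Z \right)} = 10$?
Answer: $220470672 - 66992 \sqrt{5} \approx 2.2032 \cdot 10^{8}$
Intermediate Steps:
$R{\left(g \right)} = \sqrt{2} \sqrt{g}$ ($R{\left(g \right)} = \sqrt{2 g} = \sqrt{2} \sqrt{g}$)
$\left(R{\left(h{\left(v,3 \right)} \right)} - 6582\right) \left(6353 - 39849\right) = \left(\sqrt{2} \sqrt{10} - 6582\right) \left(6353 - 39849\right) = \left(2 \sqrt{5} - 6582\right) \left(-33496\right) = \left(-6582 + 2 \sqrt{5}\right) \left(-33496\right) = 220470672 - 66992 \sqrt{5}$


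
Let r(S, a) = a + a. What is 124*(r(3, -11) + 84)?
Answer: 7688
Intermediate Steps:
r(S, a) = 2*a
124*(r(3, -11) + 84) = 124*(2*(-11) + 84) = 124*(-22 + 84) = 124*62 = 7688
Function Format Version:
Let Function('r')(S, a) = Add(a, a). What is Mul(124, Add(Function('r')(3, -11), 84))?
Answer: 7688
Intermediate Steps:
Function('r')(S, a) = Mul(2, a)
Mul(124, Add(Function('r')(3, -11), 84)) = Mul(124, Add(Mul(2, -11), 84)) = Mul(124, Add(-22, 84)) = Mul(124, 62) = 7688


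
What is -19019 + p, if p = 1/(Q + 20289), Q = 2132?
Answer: -426424998/22421 ≈ -19019.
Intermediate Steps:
p = 1/22421 (p = 1/(2132 + 20289) = 1/22421 ≈ 4.4601e-5)
-19019 + p = -19019 + 1/22421 = -426424998/22421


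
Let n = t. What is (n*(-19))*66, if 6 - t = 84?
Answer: 97812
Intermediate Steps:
t = -78 (t = 6 - 1*84 = 6 - 84 = -78)
n = -78
(n*(-19))*66 = -78*(-19)*66 = 1482*66 = 97812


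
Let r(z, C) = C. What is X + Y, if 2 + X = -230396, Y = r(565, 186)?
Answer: -230212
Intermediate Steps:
Y = 186
X = -230398 (X = -2 - 230396 = -230398)
X + Y = -230398 + 186 = -230212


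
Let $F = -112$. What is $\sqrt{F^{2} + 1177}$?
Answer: $\sqrt{13721} \approx 117.14$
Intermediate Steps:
$\sqrt{F^{2} + 1177} = \sqrt{\left(-112\right)^{2} + 1177} = \sqrt{12544 + 1177} = \sqrt{13721}$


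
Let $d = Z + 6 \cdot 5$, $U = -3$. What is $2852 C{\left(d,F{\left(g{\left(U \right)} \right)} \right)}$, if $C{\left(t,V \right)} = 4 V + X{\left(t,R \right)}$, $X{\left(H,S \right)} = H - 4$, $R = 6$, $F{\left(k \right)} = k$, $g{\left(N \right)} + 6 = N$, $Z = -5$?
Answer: $-42780$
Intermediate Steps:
$g{\left(N \right)} = -6 + N$
$X{\left(H,S \right)} = -4 + H$
$d = 25$ ($d = -5 + 6 \cdot 5 = -5 + 30 = 25$)
$C{\left(t,V \right)} = -4 + t + 4 V$ ($C{\left(t,V \right)} = 4 V + \left(-4 + t\right) = -4 + t + 4 V$)
$2852 C{\left(d,F{\left(g{\left(U \right)} \right)} \right)} = 2852 \left(-4 + 25 + 4 \left(-6 - 3\right)\right) = 2852 \left(-4 + 25 + 4 \left(-9\right)\right) = 2852 \left(-4 + 25 - 36\right) = 2852 \left(-15\right) = -42780$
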